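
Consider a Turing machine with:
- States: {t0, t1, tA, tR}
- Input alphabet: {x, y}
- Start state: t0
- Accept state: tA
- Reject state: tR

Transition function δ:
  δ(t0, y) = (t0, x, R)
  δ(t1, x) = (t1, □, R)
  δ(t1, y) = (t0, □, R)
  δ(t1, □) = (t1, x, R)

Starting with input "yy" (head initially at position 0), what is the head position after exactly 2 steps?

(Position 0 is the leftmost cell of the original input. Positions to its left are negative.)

Execution trace (head position shown):
Step 0: [t0]yy  (head at position 0)
Step 1: move right → x[t0]y  (head at position 1)
Step 2: move right → xx[t0]□  (head at position 2)

After 2 steps, the head is at position 2.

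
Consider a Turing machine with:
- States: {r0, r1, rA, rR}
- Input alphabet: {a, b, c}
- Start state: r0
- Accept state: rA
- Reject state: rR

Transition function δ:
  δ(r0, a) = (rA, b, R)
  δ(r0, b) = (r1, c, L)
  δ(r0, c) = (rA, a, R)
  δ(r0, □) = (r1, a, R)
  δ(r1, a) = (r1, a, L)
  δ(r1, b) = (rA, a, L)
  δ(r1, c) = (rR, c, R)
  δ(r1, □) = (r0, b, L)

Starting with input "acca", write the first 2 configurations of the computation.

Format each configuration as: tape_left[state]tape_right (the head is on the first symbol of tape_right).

Transitions applied:
Step 1: δ(r0, a) = (rA, b, R)

The first 2 configurations are:
[r0]acca ⊢ b[rA]cca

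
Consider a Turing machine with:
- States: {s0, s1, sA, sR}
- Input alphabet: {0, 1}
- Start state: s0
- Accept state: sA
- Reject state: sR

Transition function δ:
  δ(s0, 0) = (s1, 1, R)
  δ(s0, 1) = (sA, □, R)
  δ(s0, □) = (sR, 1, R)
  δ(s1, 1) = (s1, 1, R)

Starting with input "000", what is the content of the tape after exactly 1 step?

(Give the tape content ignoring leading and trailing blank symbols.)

Execution trace:
Initial: [s0]000
Step 1: δ(s0, 0) = (s1, 1, R) → 1[s1]00

No transition is defined for δ(s1, 0). By convention the machine halts and rejects.

After 1 step, the tape (ignoring leading/trailing blanks) is: 100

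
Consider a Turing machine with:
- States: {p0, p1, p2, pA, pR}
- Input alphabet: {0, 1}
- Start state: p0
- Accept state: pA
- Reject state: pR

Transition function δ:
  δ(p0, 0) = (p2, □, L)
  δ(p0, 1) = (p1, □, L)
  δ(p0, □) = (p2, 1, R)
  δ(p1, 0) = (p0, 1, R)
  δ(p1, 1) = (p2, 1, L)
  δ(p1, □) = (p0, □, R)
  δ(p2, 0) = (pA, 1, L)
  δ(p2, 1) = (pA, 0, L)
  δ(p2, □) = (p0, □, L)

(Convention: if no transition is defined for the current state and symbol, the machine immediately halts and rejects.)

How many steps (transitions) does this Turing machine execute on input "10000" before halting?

Execution trace:
Initial: [p0]10000
Step 1: δ(p0, 1) = (p1, □, L) → [p1]□□0000
Step 2: δ(p1, □) = (p0, □, R) → □[p0]□0000
Step 3: δ(p0, □) = (p2, 1, R) → □1[p2]0000
Step 4: δ(p2, 0) = (pA, 1, L) → □[pA]11000

The machine reaches the accept state pA and halts.

The machine executed 4 steps before halting.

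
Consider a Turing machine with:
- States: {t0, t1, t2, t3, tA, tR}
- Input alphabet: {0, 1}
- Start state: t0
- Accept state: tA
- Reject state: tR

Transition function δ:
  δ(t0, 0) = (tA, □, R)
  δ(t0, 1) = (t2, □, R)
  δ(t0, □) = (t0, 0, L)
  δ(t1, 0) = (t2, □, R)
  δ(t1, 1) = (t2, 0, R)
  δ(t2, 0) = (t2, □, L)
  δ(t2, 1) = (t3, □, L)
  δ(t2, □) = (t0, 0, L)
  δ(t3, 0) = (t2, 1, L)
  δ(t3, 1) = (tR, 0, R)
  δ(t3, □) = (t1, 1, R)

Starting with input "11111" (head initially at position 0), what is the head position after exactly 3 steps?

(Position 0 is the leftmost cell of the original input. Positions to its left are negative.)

Execution trace (head position shown):
Step 0: [t0]11111  (head at position 0)
Step 1: move right → □[t2]1111  (head at position 1)
Step 2: move left → [t3]□□111  (head at position 0)
Step 3: move right → 1[t1]□111  (head at position 1)

After 3 steps, the head is at position 1.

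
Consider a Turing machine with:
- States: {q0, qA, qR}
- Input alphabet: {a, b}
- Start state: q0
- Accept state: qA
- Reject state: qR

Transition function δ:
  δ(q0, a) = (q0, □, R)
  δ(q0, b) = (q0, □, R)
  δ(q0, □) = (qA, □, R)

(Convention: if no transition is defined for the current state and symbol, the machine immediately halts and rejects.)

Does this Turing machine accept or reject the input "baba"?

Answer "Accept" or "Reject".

Execution trace:
Initial: [q0]baba
Step 1: δ(q0, b) = (q0, □, R) → □[q0]aba
Step 2: δ(q0, a) = (q0, □, R) → □□[q0]ba
Step 3: δ(q0, b) = (q0, □, R) → □□□[q0]a
Step 4: δ(q0, a) = (q0, □, R) → □□□□[q0]□
Step 5: δ(q0, □) = (qA, □, R) → □□□□□[qA]□

The machine reaches the accept state qA and halts.

Answer: Accept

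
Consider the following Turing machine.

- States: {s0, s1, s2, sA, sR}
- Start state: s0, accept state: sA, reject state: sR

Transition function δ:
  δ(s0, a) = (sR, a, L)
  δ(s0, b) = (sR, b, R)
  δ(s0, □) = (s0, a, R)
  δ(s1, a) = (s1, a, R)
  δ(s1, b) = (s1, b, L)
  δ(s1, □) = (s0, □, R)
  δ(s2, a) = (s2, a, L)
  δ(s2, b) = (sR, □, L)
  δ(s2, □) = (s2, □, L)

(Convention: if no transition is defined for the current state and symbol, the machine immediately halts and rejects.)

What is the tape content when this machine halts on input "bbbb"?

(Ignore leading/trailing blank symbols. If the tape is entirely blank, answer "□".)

Execution trace:
Initial: [s0]bbbb
Step 1: δ(s0, b) = (sR, b, R) → b[sR]bbb

The machine reaches the reject state sR and halts.

Final tape (ignoring leading/trailing blanks): bbbb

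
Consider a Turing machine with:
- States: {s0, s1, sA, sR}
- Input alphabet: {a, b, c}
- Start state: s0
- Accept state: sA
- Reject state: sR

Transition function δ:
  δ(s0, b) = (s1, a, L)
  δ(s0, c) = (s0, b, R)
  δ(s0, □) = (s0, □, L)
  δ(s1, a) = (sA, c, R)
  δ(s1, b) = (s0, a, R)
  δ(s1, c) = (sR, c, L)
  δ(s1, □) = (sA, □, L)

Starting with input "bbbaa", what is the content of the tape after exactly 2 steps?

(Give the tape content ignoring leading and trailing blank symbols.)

Execution trace:
Initial: [s0]bbbaa
Step 1: δ(s0, b) = (s1, a, L) → [s1]□abbaa
Step 2: δ(s1, □) = (sA, □, L) → [sA]□□abbaa

The machine reaches the accept state sA and halts.

After 2 steps, the tape (ignoring leading/trailing blanks) is: abbaa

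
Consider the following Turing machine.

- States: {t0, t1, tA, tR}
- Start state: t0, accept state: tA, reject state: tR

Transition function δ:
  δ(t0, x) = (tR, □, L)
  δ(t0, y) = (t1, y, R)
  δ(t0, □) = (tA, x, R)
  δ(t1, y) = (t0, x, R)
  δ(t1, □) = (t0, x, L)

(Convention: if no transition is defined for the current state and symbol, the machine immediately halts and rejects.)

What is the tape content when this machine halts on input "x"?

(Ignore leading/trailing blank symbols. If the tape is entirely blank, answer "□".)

Execution trace:
Initial: [t0]x
Step 1: δ(t0, x) = (tR, □, L) → [tR]□□

The machine reaches the reject state tR and halts.

Final tape (ignoring leading/trailing blanks): □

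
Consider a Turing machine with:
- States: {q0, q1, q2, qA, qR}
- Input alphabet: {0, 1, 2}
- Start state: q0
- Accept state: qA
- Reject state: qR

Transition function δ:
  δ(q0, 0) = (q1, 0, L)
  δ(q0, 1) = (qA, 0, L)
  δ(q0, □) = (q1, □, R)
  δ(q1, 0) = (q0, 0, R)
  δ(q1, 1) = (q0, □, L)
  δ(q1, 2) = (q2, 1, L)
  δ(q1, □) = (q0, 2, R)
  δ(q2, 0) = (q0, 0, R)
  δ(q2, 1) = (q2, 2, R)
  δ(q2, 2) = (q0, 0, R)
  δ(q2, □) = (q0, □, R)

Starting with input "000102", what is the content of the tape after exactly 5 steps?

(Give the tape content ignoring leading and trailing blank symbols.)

Execution trace:
Initial: [q0]000102
Step 1: δ(q0, 0) = (q1, 0, L) → [q1]□000102
Step 2: δ(q1, □) = (q0, 2, R) → 2[q0]000102
Step 3: δ(q0, 0) = (q1, 0, L) → [q1]2000102
Step 4: δ(q1, 2) = (q2, 1, L) → [q2]□1000102
Step 5: δ(q2, □) = (q0, □, R) → □[q0]1000102

After 5 steps, the tape (ignoring leading/trailing blanks) is: 1000102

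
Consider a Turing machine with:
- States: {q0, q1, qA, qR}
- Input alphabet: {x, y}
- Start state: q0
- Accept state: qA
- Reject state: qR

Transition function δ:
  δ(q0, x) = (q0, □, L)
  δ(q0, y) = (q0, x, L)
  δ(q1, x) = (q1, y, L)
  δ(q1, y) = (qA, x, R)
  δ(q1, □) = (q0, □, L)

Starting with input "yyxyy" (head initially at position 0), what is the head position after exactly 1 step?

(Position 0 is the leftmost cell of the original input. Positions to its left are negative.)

Execution trace (head position shown):
Step 0: [q0]yyxyy  (head at position 0)
Step 1: move left → [q0]□xyxyy  (head at position -1)

After 1 step, the head is at position -1.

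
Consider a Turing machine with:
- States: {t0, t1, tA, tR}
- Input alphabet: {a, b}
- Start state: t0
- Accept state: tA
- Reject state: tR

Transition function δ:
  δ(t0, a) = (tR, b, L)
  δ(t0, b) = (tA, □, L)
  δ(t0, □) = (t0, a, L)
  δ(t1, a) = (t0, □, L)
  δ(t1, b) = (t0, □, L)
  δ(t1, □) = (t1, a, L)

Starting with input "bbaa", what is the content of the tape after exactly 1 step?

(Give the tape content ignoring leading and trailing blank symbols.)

Execution trace:
Initial: [t0]bbaa
Step 1: δ(t0, b) = (tA, □, L) → [tA]□□baa

The machine reaches the accept state tA and halts.

After 1 step, the tape (ignoring leading/trailing blanks) is: baa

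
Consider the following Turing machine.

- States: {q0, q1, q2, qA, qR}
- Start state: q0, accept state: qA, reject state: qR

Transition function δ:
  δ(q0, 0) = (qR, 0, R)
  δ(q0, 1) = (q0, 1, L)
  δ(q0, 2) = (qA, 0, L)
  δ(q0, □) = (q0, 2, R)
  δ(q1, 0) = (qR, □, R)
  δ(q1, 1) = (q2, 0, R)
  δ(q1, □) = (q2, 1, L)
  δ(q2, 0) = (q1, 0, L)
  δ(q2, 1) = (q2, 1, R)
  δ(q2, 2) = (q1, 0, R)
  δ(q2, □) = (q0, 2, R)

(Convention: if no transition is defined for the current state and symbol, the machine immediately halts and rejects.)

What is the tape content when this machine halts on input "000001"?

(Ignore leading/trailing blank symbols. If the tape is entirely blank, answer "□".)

Execution trace:
Initial: [q0]000001
Step 1: δ(q0, 0) = (qR, 0, R) → 0[qR]00001

The machine reaches the reject state qR and halts.

Final tape (ignoring leading/trailing blanks): 000001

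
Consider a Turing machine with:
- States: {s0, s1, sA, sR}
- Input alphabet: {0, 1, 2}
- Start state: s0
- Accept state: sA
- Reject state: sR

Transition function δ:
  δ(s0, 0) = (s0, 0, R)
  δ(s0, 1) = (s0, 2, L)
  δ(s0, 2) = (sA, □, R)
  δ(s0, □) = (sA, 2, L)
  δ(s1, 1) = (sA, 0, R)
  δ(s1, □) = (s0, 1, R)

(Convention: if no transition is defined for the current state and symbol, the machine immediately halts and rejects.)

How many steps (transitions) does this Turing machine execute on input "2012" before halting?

Execution trace:
Initial: [s0]2012
Step 1: δ(s0, 2) = (sA, □, R) → □[sA]012

The machine reaches the accept state sA and halts.

The machine executed 1 step before halting.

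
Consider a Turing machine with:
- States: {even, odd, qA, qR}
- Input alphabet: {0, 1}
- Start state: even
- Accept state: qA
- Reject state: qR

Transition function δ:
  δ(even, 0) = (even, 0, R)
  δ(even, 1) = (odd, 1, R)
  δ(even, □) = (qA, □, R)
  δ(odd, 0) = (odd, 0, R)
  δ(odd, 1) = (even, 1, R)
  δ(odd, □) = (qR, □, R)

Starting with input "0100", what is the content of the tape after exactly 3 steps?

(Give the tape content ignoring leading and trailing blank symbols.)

Execution trace:
Initial: [even]0100
Step 1: δ(even, 0) = (even, 0, R) → 0[even]100
Step 2: δ(even, 1) = (odd, 1, R) → 01[odd]00
Step 3: δ(odd, 0) = (odd, 0, R) → 010[odd]0

After 3 steps, the tape (ignoring leading/trailing blanks) is: 0100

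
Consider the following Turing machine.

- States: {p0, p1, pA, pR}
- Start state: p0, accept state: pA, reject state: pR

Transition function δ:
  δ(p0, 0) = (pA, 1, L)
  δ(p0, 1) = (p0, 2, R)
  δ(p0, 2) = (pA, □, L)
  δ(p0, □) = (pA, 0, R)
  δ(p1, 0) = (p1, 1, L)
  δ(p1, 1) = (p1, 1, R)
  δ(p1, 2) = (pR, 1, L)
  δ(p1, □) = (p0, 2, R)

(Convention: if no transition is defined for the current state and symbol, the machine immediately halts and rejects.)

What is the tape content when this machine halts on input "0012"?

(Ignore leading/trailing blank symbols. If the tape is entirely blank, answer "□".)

Execution trace:
Initial: [p0]0012
Step 1: δ(p0, 0) = (pA, 1, L) → [pA]□1012

The machine reaches the accept state pA and halts.

Final tape (ignoring leading/trailing blanks): 1012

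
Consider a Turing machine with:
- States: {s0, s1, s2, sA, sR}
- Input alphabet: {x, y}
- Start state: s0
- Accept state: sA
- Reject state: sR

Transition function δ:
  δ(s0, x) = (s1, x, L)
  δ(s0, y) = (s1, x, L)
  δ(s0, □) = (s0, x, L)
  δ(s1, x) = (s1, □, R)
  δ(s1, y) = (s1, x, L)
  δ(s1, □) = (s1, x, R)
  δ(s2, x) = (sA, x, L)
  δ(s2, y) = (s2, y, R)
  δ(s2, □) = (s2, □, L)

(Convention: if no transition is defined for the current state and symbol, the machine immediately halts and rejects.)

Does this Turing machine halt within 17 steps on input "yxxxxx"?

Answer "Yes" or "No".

Execution trace:
Initial: [s0]yxxxxx
Step 1: δ(s0, y) = (s1, x, L) → [s1]□xxxxxx
Step 2: δ(s1, □) = (s1, x, R) → x[s1]xxxxxx
Step 3: δ(s1, x) = (s1, □, R) → x□[s1]xxxxx
Step 4: δ(s1, x) = (s1, □, R) → x□□[s1]xxxx
Step 5: δ(s1, x) = (s1, □, R) → x□□□[s1]xxx
Step 6: δ(s1, x) = (s1, □, R) → x□□□□[s1]xx
Step 7: δ(s1, x) = (s1, □, R) → x□□□□□[s1]x
Step 8: δ(s1, x) = (s1, □, R) → x□□□□□□[s1]□
Step 9: δ(s1, □) = (s1, x, R) → x□□□□□□x[s1]□
Step 10: δ(s1, □) = (s1, x, R) → x□□□□□□xx[s1]□
Step 11: δ(s1, □) = (s1, x, R) → x□□□□□□xxx[s1]□
Step 12: δ(s1, □) = (s1, x, R) → x□□□□□□xxxx[s1]□
Step 13: δ(s1, □) = (s1, x, R) → x□□□□□□xxxxx[s1]□
Step 14: δ(s1, □) = (s1, x, R) → x□□□□□□xxxxxx[s1]□
Step 15: δ(s1, □) = (s1, x, R) → x□□□□□□xxxxxxx[s1]□
Step 16: δ(s1, □) = (s1, x, R) → x□□□□□□xxxxxxxx[s1]□
Step 17: δ(s1, □) = (s1, x, R) → x□□□□□□xxxxxxxxx[s1]□

The machine has not reached a halting state after 17 steps.
The machine did not halt within the 17-step bound.

Answer: No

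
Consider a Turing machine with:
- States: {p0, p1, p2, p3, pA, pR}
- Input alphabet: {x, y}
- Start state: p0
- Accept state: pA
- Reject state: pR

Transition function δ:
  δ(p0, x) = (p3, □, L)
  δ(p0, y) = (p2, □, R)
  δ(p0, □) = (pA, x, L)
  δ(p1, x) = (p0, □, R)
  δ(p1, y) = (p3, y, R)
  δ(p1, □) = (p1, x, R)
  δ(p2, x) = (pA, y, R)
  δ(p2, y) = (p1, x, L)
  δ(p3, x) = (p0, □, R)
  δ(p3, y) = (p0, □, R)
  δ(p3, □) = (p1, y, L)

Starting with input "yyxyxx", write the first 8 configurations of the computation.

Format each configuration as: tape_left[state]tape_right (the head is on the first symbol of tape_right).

Transitions applied:
Step 1: δ(p0, y) = (p2, □, R)
Step 2: δ(p2, y) = (p1, x, L)
Step 3: δ(p1, □) = (p1, x, R)
Step 4: δ(p1, x) = (p0, □, R)
Step 5: δ(p0, x) = (p3, □, L)
Step 6: δ(p3, □) = (p1, y, L)
Step 7: δ(p1, x) = (p0, □, R)

The first 8 configurations are:
[p0]yyxyxx ⊢ □[p2]yxyxx ⊢ [p1]□xxyxx ⊢ x[p1]xxyxx ⊢ x□[p0]xyxx ⊢ x[p3]□□yxx ⊢ [p1]xy□yxx ⊢ □[p0]y□yxx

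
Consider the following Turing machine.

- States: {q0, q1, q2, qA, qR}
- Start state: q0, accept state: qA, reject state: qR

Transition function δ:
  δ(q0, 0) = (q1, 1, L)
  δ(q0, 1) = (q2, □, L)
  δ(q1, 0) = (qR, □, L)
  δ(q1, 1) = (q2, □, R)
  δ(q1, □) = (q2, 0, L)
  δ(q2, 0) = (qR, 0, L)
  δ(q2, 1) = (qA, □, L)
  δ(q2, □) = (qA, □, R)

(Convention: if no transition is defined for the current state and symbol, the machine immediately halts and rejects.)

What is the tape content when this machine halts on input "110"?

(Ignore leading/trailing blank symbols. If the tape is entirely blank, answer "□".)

Execution trace:
Initial: [q0]110
Step 1: δ(q0, 1) = (q2, □, L) → [q2]□□10
Step 2: δ(q2, □) = (qA, □, R) → □[qA]□10

The machine reaches the accept state qA and halts.

Final tape (ignoring leading/trailing blanks): 10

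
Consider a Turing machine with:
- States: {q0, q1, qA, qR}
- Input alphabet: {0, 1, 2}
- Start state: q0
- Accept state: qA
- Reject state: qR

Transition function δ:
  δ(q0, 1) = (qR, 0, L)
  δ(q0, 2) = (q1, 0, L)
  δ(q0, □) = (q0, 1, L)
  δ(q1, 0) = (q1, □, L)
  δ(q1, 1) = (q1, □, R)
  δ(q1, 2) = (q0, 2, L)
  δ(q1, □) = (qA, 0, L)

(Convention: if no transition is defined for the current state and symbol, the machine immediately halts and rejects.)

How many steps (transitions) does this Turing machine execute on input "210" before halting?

Execution trace:
Initial: [q0]210
Step 1: δ(q0, 2) = (q1, 0, L) → [q1]□010
Step 2: δ(q1, □) = (qA, 0, L) → [qA]□0010

The machine reaches the accept state qA and halts.

The machine executed 2 steps before halting.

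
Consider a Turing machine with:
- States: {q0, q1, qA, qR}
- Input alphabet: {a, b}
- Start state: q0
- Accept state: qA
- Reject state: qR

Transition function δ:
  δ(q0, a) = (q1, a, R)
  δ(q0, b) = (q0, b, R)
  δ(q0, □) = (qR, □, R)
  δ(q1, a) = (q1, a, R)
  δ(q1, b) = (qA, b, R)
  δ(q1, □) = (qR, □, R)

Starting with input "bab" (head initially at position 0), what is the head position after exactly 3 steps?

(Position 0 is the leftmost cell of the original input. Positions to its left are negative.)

Execution trace (head position shown):
Step 0: [q0]bab  (head at position 0)
Step 1: move right → b[q0]ab  (head at position 1)
Step 2: move right → ba[q1]b  (head at position 2)
Step 3: move right → bab[qA]□  (head at position 3)

After 3 steps, the head is at position 3.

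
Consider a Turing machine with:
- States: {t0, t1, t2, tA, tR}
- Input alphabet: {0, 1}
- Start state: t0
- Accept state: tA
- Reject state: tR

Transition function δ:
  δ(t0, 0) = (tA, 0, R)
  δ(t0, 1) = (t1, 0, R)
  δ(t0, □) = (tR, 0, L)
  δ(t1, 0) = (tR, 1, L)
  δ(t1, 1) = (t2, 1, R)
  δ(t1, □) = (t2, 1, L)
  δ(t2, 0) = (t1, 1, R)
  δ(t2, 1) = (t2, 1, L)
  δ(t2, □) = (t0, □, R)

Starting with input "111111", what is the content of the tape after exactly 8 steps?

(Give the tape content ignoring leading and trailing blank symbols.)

Execution trace:
Initial: [t0]111111
Step 1: δ(t0, 1) = (t1, 0, R) → 0[t1]11111
Step 2: δ(t1, 1) = (t2, 1, R) → 01[t2]1111
Step 3: δ(t2, 1) = (t2, 1, L) → 0[t2]11111
Step 4: δ(t2, 1) = (t2, 1, L) → [t2]011111
Step 5: δ(t2, 0) = (t1, 1, R) → 1[t1]11111
Step 6: δ(t1, 1) = (t2, 1, R) → 11[t2]1111
Step 7: δ(t2, 1) = (t2, 1, L) → 1[t2]11111
Step 8: δ(t2, 1) = (t2, 1, L) → [t2]111111

After 8 steps, the tape (ignoring leading/trailing blanks) is: 111111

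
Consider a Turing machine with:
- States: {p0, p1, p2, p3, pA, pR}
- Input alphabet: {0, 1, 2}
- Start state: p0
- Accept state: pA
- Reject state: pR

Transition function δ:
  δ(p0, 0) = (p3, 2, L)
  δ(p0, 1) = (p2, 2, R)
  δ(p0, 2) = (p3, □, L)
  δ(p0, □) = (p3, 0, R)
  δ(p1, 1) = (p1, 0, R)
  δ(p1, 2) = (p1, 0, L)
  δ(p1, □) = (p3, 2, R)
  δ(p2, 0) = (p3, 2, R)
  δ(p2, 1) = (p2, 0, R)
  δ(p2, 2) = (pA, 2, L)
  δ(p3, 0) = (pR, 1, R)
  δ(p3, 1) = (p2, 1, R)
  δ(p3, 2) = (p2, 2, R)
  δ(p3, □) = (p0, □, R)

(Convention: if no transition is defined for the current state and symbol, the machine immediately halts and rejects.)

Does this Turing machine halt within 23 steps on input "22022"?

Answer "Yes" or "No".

Execution trace:
Initial: [p0]22022
Step 1: δ(p0, 2) = (p3, □, L) → [p3]□□2022
Step 2: δ(p3, □) = (p0, □, R) → □[p0]□2022
Step 3: δ(p0, □) = (p3, 0, R) → □0[p3]2022
Step 4: δ(p3, 2) = (p2, 2, R) → □02[p2]022
Step 5: δ(p2, 0) = (p3, 2, R) → □022[p3]22
Step 6: δ(p3, 2) = (p2, 2, R) → □0222[p2]2
Step 7: δ(p2, 2) = (pA, 2, L) → □022[pA]22

The machine reaches the accept state pA and halts.
The machine halted after 7 steps (within the 23-step bound).

Answer: Yes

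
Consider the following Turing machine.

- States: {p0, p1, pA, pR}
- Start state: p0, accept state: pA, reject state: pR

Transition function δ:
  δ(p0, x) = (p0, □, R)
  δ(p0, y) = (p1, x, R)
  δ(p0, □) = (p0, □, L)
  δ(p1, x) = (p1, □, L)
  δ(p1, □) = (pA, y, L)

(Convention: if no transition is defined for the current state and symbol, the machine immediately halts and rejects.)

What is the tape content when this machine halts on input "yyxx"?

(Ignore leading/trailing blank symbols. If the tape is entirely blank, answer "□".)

Execution trace:
Initial: [p0]yyxx
Step 1: δ(p0, y) = (p1, x, R) → x[p1]yxx

No transition is defined for δ(p1, y). By convention the machine halts and rejects.

Final tape (ignoring leading/trailing blanks): xyxx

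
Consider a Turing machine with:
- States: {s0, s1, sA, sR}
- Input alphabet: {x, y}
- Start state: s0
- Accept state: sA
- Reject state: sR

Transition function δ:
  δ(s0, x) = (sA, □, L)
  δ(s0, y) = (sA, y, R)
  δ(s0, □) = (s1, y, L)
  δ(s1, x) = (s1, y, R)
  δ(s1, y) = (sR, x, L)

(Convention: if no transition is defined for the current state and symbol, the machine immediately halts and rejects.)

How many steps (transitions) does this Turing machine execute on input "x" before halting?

Execution trace:
Initial: [s0]x
Step 1: δ(s0, x) = (sA, □, L) → [sA]□□

The machine reaches the accept state sA and halts.

The machine executed 1 step before halting.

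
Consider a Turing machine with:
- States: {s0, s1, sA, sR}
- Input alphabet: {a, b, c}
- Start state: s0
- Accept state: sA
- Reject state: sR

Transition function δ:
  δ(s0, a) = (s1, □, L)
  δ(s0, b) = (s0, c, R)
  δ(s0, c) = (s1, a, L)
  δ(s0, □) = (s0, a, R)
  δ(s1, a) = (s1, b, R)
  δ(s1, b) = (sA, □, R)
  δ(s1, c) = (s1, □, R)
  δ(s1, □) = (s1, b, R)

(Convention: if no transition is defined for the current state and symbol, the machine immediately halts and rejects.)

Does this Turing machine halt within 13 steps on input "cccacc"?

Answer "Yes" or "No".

Execution trace:
Initial: [s0]cccacc
Step 1: δ(s0, c) = (s1, a, L) → [s1]□accacc
Step 2: δ(s1, □) = (s1, b, R) → b[s1]accacc
Step 3: δ(s1, a) = (s1, b, R) → bb[s1]ccacc
Step 4: δ(s1, c) = (s1, □, R) → bb□[s1]cacc
Step 5: δ(s1, c) = (s1, □, R) → bb□□[s1]acc
Step 6: δ(s1, a) = (s1, b, R) → bb□□b[s1]cc
Step 7: δ(s1, c) = (s1, □, R) → bb□□b□[s1]c
Step 8: δ(s1, c) = (s1, □, R) → bb□□b□□[s1]□
Step 9: δ(s1, □) = (s1, b, R) → bb□□b□□b[s1]□
Step 10: δ(s1, □) = (s1, b, R) → bb□□b□□bb[s1]□
Step 11: δ(s1, □) = (s1, b, R) → bb□□b□□bbb[s1]□
Step 12: δ(s1, □) = (s1, b, R) → bb□□b□□bbbb[s1]□
Step 13: δ(s1, □) = (s1, b, R) → bb□□b□□bbbbb[s1]□

The machine has not reached a halting state after 13 steps.
The machine did not halt within the 13-step bound.

Answer: No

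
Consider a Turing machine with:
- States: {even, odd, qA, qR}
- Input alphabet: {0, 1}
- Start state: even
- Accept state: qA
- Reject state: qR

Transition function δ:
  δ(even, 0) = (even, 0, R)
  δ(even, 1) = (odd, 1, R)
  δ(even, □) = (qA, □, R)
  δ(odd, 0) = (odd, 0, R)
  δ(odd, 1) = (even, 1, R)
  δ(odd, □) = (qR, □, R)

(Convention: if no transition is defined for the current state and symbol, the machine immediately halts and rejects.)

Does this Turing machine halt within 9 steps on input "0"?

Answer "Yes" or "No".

Execution trace:
Initial: [even]0
Step 1: δ(even, 0) = (even, 0, R) → 0[even]□
Step 2: δ(even, □) = (qA, □, R) → 0□[qA]□

The machine reaches the accept state qA and halts.
The machine halted after 2 steps (within the 9-step bound).

Answer: Yes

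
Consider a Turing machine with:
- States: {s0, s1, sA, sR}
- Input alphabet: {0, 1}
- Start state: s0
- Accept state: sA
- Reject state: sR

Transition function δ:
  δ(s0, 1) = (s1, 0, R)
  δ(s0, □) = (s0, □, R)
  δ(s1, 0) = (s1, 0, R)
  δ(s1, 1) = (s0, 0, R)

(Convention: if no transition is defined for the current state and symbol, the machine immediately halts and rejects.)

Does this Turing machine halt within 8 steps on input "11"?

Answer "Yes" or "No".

Execution trace:
Initial: [s0]11
Step 1: δ(s0, 1) = (s1, 0, R) → 0[s1]1
Step 2: δ(s1, 1) = (s0, 0, R) → 00[s0]□
Step 3: δ(s0, □) = (s0, □, R) → 00□[s0]□
Step 4: δ(s0, □) = (s0, □, R) → 00□□[s0]□
Step 5: δ(s0, □) = (s0, □, R) → 00□□□[s0]□
Step 6: δ(s0, □) = (s0, □, R) → 00□□□□[s0]□
Step 7: δ(s0, □) = (s0, □, R) → 00□□□□□[s0]□
Step 8: δ(s0, □) = (s0, □, R) → 00□□□□□□[s0]□

The machine has not reached a halting state after 8 steps.
The machine did not halt within the 8-step bound.

Answer: No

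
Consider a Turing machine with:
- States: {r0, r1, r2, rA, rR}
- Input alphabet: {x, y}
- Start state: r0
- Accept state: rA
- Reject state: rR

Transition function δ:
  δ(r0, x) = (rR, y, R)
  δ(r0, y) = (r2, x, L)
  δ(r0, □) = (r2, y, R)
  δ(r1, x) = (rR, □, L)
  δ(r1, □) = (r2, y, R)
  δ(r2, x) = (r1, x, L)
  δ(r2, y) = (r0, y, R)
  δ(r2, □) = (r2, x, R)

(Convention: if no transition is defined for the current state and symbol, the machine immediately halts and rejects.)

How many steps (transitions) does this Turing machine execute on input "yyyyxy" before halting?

Execution trace:
Initial: [r0]yyyyxy
Step 1: δ(r0, y) = (r2, x, L) → [r2]□xyyyxy
Step 2: δ(r2, □) = (r2, x, R) → x[r2]xyyyxy
Step 3: δ(r2, x) = (r1, x, L) → [r1]xxyyyxy
Step 4: δ(r1, x) = (rR, □, L) → [rR]□□xyyyxy

The machine reaches the reject state rR and halts.

The machine executed 4 steps before halting.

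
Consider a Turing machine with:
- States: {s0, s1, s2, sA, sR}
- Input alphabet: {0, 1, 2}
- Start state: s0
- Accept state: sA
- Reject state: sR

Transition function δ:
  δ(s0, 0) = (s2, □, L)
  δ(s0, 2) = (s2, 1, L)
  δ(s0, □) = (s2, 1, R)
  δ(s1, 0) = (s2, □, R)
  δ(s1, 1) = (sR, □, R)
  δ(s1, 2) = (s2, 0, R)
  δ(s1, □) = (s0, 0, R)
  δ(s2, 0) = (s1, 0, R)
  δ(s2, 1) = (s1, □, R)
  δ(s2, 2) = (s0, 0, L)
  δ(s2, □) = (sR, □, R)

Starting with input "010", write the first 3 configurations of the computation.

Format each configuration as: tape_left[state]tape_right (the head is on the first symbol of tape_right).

Transitions applied:
Step 1: δ(s0, 0) = (s2, □, L)
Step 2: δ(s2, □) = (sR, □, R)

The first 3 configurations are:
[s0]010 ⊢ [s2]□□10 ⊢ □[sR]□10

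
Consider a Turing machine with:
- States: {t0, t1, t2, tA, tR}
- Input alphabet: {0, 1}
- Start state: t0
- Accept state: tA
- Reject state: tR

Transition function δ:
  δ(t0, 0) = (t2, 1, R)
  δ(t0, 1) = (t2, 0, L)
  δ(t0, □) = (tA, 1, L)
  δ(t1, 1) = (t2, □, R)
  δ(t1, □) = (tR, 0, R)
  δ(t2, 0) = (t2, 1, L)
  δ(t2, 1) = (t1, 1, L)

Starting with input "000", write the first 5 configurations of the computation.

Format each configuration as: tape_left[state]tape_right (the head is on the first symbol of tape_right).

Transitions applied:
Step 1: δ(t0, 0) = (t2, 1, R)
Step 2: δ(t2, 0) = (t2, 1, L)
Step 3: δ(t2, 1) = (t1, 1, L)
Step 4: δ(t1, □) = (tR, 0, R)

The first 5 configurations are:
[t0]000 ⊢ 1[t2]00 ⊢ [t2]110 ⊢ [t1]□110 ⊢ 0[tR]110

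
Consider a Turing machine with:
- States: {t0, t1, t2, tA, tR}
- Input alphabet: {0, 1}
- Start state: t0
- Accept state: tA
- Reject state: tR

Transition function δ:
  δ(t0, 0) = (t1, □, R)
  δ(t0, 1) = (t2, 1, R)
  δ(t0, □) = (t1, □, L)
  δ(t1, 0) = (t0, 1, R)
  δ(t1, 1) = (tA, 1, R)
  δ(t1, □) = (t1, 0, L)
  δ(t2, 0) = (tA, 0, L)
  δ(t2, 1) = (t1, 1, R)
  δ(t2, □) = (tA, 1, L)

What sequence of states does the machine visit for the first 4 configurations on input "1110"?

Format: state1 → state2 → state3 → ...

Execution trace:
Initial: [t0]1110
Step 1: δ(t0, 1) = (t2, 1, R) → 1[t2]110
Step 2: δ(t2, 1) = (t1, 1, R) → 11[t1]10
Step 3: δ(t1, 1) = (tA, 1, R) → 111[tA]0

The machine reaches the accept state tA and halts.

State sequence: t0 → t2 → t1 → tA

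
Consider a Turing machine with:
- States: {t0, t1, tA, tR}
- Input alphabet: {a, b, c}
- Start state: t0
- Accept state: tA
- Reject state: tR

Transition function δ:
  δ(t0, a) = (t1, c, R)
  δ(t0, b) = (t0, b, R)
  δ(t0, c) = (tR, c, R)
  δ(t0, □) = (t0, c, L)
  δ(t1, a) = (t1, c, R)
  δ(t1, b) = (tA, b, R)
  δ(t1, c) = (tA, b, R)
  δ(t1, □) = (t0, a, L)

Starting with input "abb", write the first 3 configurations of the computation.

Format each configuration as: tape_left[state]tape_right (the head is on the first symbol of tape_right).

Transitions applied:
Step 1: δ(t0, a) = (t1, c, R)
Step 2: δ(t1, b) = (tA, b, R)

The first 3 configurations are:
[t0]abb ⊢ c[t1]bb ⊢ cb[tA]b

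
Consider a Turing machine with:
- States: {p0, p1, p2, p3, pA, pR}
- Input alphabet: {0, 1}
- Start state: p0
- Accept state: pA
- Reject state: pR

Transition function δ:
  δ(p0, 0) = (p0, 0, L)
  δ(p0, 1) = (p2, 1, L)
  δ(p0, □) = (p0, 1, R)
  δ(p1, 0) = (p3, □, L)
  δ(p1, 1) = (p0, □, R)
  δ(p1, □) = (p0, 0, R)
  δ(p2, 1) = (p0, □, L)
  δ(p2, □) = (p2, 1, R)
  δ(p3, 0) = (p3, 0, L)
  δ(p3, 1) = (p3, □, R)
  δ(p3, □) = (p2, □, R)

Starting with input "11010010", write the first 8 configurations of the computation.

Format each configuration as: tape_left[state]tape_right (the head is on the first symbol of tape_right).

Transitions applied:
Step 1: δ(p0, 1) = (p2, 1, L)
Step 2: δ(p2, □) = (p2, 1, R)
Step 3: δ(p2, 1) = (p0, □, L)
Step 4: δ(p0, 1) = (p2, 1, L)
Step 5: δ(p2, □) = (p2, 1, R)
Step 6: δ(p2, 1) = (p0, □, L)
Step 7: δ(p0, 1) = (p2, 1, L)

The first 8 configurations are:
[p0]11010010 ⊢ [p2]□11010010 ⊢ 1[p2]11010010 ⊢ [p0]1□1010010 ⊢ [p2]□1□1010010 ⊢ 1[p2]1□1010010 ⊢ [p0]1□□1010010 ⊢ [p2]□1□□1010010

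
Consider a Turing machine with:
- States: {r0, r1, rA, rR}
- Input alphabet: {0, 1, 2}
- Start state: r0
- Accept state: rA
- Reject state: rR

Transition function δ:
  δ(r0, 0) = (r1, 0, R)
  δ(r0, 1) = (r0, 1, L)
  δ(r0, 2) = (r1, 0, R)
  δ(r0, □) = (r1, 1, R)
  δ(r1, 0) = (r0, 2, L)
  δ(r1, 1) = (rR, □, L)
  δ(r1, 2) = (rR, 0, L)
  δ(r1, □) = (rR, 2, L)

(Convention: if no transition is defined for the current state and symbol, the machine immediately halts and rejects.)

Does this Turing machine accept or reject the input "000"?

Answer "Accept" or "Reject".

Execution trace:
Initial: [r0]000
Step 1: δ(r0, 0) = (r1, 0, R) → 0[r1]00
Step 2: δ(r1, 0) = (r0, 2, L) → [r0]020
Step 3: δ(r0, 0) = (r1, 0, R) → 0[r1]20
Step 4: δ(r1, 2) = (rR, 0, L) → [rR]000

The machine reaches the reject state rR and halts.

Answer: Reject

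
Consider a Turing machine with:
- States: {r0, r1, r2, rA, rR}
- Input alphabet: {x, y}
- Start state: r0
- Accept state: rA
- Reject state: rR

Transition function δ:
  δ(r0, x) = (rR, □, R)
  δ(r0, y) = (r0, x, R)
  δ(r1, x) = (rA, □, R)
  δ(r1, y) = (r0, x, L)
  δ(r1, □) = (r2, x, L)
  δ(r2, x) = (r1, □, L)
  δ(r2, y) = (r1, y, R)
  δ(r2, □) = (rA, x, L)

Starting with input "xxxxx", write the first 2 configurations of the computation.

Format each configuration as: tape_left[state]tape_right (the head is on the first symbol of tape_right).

Transitions applied:
Step 1: δ(r0, x) = (rR, □, R)

The first 2 configurations are:
[r0]xxxxx ⊢ □[rR]xxxx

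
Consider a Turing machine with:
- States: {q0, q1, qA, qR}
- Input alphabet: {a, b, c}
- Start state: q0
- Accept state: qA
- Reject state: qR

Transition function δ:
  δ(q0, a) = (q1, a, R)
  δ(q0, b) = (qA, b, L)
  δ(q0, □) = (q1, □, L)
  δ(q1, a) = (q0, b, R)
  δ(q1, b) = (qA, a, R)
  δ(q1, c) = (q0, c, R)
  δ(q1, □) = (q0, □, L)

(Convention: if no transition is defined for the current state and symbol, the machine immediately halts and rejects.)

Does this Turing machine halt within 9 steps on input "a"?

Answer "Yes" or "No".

Execution trace:
Initial: [q0]a
Step 1: δ(q0, a) = (q1, a, R) → a[q1]□
Step 2: δ(q1, □) = (q0, □, L) → [q0]a□
Step 3: δ(q0, a) = (q1, a, R) → a[q1]□
Step 4: δ(q1, □) = (q0, □, L) → [q0]a□
Step 5: δ(q0, a) = (q1, a, R) → a[q1]□
Step 6: δ(q1, □) = (q0, □, L) → [q0]a□
Step 7: δ(q0, a) = (q1, a, R) → a[q1]□
Step 8: δ(q1, □) = (q0, □, L) → [q0]a□
Step 9: δ(q0, a) = (q1, a, R) → a[q1]□

The machine has not reached a halting state after 9 steps.
The machine did not halt within the 9-step bound.

Answer: No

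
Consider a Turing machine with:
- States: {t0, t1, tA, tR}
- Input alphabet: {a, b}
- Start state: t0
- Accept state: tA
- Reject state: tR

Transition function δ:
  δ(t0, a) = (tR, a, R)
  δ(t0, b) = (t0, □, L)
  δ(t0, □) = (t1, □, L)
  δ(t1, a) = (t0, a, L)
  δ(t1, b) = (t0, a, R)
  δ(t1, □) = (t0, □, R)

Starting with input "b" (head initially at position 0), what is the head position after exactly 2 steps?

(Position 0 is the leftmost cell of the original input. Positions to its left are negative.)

Execution trace (head position shown):
Step 0: [t0]b  (head at position 0)
Step 1: move left → [t0]□□  (head at position -1)
Step 2: move left → [t1]□□□  (head at position -2)

After 2 steps, the head is at position -2.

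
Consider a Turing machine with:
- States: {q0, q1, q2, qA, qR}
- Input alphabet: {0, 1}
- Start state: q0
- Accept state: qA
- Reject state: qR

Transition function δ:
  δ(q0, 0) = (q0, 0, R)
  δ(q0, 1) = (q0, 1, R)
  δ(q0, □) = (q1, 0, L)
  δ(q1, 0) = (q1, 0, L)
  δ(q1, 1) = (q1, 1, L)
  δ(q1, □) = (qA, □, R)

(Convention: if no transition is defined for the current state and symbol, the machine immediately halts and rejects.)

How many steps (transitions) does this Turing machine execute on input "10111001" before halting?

Execution trace:
Initial: [q0]10111001
Step 1: δ(q0, 1) = (q0, 1, R) → 1[q0]0111001
Step 2: δ(q0, 0) = (q0, 0, R) → 10[q0]111001
Step 3: δ(q0, 1) = (q0, 1, R) → 101[q0]11001
Step 4: δ(q0, 1) = (q0, 1, R) → 1011[q0]1001
Step 5: δ(q0, 1) = (q0, 1, R) → 10111[q0]001
Step 6: δ(q0, 0) = (q0, 0, R) → 101110[q0]01
Step 7: δ(q0, 0) = (q0, 0, R) → 1011100[q0]1
Step 8: δ(q0, 1) = (q0, 1, R) → 10111001[q0]□
Step 9: δ(q0, □) = (q1, 0, L) → 1011100[q1]10
Step 10: δ(q1, 1) = (q1, 1, L) → 101110[q1]010
Step 11: δ(q1, 0) = (q1, 0, L) → 10111[q1]0010
Step 12: δ(q1, 0) = (q1, 0, L) → 1011[q1]10010
Step 13: δ(q1, 1) = (q1, 1, L) → 101[q1]110010
Step 14: δ(q1, 1) = (q1, 1, L) → 10[q1]1110010
Step 15: δ(q1, 1) = (q1, 1, L) → 1[q1]01110010
Step 16: δ(q1, 0) = (q1, 0, L) → [q1]101110010
Step 17: δ(q1, 1) = (q1, 1, L) → [q1]□101110010
Step 18: δ(q1, □) = (qA, □, R) → □[qA]101110010

The machine reaches the accept state qA and halts.

The machine executed 18 steps before halting.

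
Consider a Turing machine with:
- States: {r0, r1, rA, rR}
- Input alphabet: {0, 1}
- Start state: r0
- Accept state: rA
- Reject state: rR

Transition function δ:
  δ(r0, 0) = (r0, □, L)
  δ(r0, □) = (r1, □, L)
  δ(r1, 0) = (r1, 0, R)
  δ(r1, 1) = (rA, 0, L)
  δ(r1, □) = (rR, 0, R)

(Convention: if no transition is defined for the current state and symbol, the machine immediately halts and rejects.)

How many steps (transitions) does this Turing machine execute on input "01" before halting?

Execution trace:
Initial: [r0]01
Step 1: δ(r0, 0) = (r0, □, L) → [r0]□□1
Step 2: δ(r0, □) = (r1, □, L) → [r1]□□□1
Step 3: δ(r1, □) = (rR, 0, R) → 0[rR]□□1

The machine reaches the reject state rR and halts.

The machine executed 3 steps before halting.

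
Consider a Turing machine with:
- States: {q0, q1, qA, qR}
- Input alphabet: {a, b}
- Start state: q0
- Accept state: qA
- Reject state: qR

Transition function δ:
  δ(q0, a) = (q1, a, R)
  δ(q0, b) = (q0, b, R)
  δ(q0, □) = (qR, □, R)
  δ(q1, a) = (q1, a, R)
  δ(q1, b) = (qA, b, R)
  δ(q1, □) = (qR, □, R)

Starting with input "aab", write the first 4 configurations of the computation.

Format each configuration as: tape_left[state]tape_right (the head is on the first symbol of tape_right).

Transitions applied:
Step 1: δ(q0, a) = (q1, a, R)
Step 2: δ(q1, a) = (q1, a, R)
Step 3: δ(q1, b) = (qA, b, R)

The first 4 configurations are:
[q0]aab ⊢ a[q1]ab ⊢ aa[q1]b ⊢ aab[qA]□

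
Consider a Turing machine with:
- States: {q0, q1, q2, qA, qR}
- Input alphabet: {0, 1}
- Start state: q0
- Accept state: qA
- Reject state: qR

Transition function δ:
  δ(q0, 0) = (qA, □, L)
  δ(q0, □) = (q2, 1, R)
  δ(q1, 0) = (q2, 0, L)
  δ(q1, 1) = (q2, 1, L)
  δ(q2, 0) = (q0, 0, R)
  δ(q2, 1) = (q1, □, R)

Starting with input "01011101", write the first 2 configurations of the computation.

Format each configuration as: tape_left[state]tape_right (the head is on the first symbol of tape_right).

Transitions applied:
Step 1: δ(q0, 0) = (qA, □, L)

The first 2 configurations are:
[q0]01011101 ⊢ [qA]□□1011101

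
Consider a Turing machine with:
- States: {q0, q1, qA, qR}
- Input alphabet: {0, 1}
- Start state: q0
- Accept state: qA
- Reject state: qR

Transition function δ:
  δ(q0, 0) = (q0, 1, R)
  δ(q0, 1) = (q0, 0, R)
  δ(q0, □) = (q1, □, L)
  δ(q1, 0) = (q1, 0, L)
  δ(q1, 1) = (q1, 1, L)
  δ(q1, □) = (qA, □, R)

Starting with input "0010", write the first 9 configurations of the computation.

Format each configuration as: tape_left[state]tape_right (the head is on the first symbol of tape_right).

Transitions applied:
Step 1: δ(q0, 0) = (q0, 1, R)
Step 2: δ(q0, 0) = (q0, 1, R)
Step 3: δ(q0, 1) = (q0, 0, R)
Step 4: δ(q0, 0) = (q0, 1, R)
Step 5: δ(q0, □) = (q1, □, L)
Step 6: δ(q1, 1) = (q1, 1, L)
Step 7: δ(q1, 0) = (q1, 0, L)
Step 8: δ(q1, 1) = (q1, 1, L)

The first 9 configurations are:
[q0]0010 ⊢ 1[q0]010 ⊢ 11[q0]10 ⊢ 110[q0]0 ⊢ 1101[q0]□ ⊢ 110[q1]1□ ⊢ 11[q1]01□ ⊢ 1[q1]101□ ⊢ [q1]1101□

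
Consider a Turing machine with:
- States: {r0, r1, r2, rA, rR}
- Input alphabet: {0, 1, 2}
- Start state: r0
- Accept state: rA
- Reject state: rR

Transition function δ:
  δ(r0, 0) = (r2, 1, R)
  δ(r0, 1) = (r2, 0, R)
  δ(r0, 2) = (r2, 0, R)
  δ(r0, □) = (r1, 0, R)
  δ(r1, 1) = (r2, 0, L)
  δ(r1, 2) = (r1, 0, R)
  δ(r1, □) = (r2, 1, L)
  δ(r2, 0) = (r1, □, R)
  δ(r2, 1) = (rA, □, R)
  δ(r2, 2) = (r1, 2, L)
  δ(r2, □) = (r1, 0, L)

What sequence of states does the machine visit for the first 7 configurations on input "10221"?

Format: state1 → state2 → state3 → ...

Execution trace:
Initial: [r0]10221
Step 1: δ(r0, 1) = (r2, 0, R) → 0[r2]0221
Step 2: δ(r2, 0) = (r1, □, R) → 0□[r1]221
Step 3: δ(r1, 2) = (r1, 0, R) → 0□0[r1]21
Step 4: δ(r1, 2) = (r1, 0, R) → 0□00[r1]1
Step 5: δ(r1, 1) = (r2, 0, L) → 0□0[r2]00
Step 6: δ(r2, 0) = (r1, □, R) → 0□0□[r1]0

No transition is defined for δ(r1, 0). By convention the machine halts and rejects.

State sequence: r0 → r2 → r1 → r1 → r1 → r2 → r1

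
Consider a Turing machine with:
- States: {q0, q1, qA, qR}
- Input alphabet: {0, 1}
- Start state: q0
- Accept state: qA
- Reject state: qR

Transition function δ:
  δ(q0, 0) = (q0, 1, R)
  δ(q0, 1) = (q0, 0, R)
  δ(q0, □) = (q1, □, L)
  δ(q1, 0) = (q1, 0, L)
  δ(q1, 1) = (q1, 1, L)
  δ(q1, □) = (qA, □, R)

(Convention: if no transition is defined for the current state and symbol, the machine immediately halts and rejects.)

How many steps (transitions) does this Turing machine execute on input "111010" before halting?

Execution trace:
Initial: [q0]111010
Step 1: δ(q0, 1) = (q0, 0, R) → 0[q0]11010
Step 2: δ(q0, 1) = (q0, 0, R) → 00[q0]1010
Step 3: δ(q0, 1) = (q0, 0, R) → 000[q0]010
Step 4: δ(q0, 0) = (q0, 1, R) → 0001[q0]10
Step 5: δ(q0, 1) = (q0, 0, R) → 00010[q0]0
Step 6: δ(q0, 0) = (q0, 1, R) → 000101[q0]□
Step 7: δ(q0, □) = (q1, □, L) → 00010[q1]1□
Step 8: δ(q1, 1) = (q1, 1, L) → 0001[q1]01□
Step 9: δ(q1, 0) = (q1, 0, L) → 000[q1]101□
Step 10: δ(q1, 1) = (q1, 1, L) → 00[q1]0101□
Step 11: δ(q1, 0) = (q1, 0, L) → 0[q1]00101□
Step 12: δ(q1, 0) = (q1, 0, L) → [q1]000101□
Step 13: δ(q1, 0) = (q1, 0, L) → [q1]□000101□
Step 14: δ(q1, □) = (qA, □, R) → □[qA]000101□

The machine reaches the accept state qA and halts.

The machine executed 14 steps before halting.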